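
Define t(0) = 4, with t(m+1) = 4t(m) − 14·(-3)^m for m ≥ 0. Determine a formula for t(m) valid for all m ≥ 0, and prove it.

Claim: t(m) = 2·4^m + 2·(-3)^m.

Base case: t(0) = 4, and 2·4^0 + 2·(-3)^0 = 2 + 2 = 4.
Assume t(r) = 2·4^r + 2·(-3)^r for some r ≥ 0.
Then t(r+1) = 4t(r) − 14·(-3)^r = 4·(2·4^r + 2·(-3)^r) − 14·(-3)^r = 2·4^{r+1} + 8·(-3)^r − 14·(-3)^r = 2·4^{r+1} − 6·(-3)^r = 2·4^{r+1} + 2·(-3)^{r+1}.
This completes the inductive step, so t(m) = 2·4^m + 2·(-3)^m for all m ≥ 0.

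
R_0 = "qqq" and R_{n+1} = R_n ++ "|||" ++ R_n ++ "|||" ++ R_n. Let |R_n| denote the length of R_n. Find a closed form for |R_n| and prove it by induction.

Claim: |R_n| = 6·3^n − 3.

Base case: |R_0| = 3, and 6·3^0 − 3 = 3.
Assume |R_r| = 6·3^r − 3.
Then |R_{r+1}| = 3|R_r| + 6 = 3(6·3^r − 3) + 6 = 6·3^{r+1} − 9 + 6 = 6·3^{r+1} − 3.
By induction, |R_n| = 6·3^n − 3 for all n ≥ 0.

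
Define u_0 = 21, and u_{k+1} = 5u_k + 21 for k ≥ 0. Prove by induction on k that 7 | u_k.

Base case: u_0 = 21 = 7·3, so 7 | u_0.
Assume 7 | u_r, so u_r = 7t for some integer t.
Then u_{r+1} = 5u_r + 21 = 5·(7t) + 21 = 7(5t + 3), so 7 | u_{r+1}.
Hence 7 | u_k for every k ≥ 0, by induction.

7 | u_k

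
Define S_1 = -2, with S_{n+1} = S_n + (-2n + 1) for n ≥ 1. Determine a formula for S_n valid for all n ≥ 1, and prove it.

Claim: S_n = -n^2 + 2n − 3.

Base case: S_1 = -2, and -1^2 + 2·1 − 3 = -2.
Assume S_j = -j^2 + 2j − 3.
Then S_{j+1} = S_j + (-2j + 1) = (-j^2 + 2j − 3) + (-2j + 1) = -j^2 − 2,
and -(j+1)^2 + 2·(j+1) − 3 = -j^2 − 2.
Hence S_n = -n^2 + 2n − 3 for every n ≥ 1, by induction.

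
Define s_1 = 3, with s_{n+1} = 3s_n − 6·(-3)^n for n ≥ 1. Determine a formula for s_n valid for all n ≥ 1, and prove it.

Claim: s_n = 2·3^n + (-3)^n.

Base case: s_1 = 3, and 2·3^1 + (-3)^1 = 6 − 3 = 3.
Assume s_k = 2·3^k + (-3)^k for some k ≥ 1.
Then s_{k+1} = 3s_k − 6·(-3)^k = 3·(2·3^k + (-3)^k) − 6·(-3)^k = 2·3^{k+1} + 3·(-3)^k − 6·(-3)^k = 2·3^{k+1} − 3·(-3)^k = 2·3^{k+1} + (-3)^{k+1}.
By induction, s_n = 2·3^n + (-3)^n for all n ≥ 1.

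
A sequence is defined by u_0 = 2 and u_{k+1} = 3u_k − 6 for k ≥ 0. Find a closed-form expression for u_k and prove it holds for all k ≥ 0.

Claim: u_k = -3^k + 3.

Base case: u_0 = 2, and -3^0 + 3 = -1 + 3 = 2.
Assume u_r = -3^r + 3 for some r ≥ 0.
Then u_{r+1} = 3u_r − 6 = 3·(-3^r + 3) − 6 = -3^{r+1} + 9 − 6 = -3^{r+1} + 3.
By induction, u_k = -3^k + 3 for all k ≥ 0.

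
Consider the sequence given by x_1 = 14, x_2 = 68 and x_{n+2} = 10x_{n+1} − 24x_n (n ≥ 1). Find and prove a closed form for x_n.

Claim: x_n = 2·4^n + 6^n.

Base cases: x_1 = 14 and 2·4^1 + 6^1 = 14; x_2 = 68 and 2·4^2 + 6^2 = 68.
Assume x_j = 2·4^j + 6^j for all 1 ≤ j ≤ m, where m ≥ 2.
Then x_{m+1} = 10x_m − 24x_{m−1} = 10·(2·4^m + 6^m) − 24·(2·4^{m−1} + 6^{m−1}) = 2·(10·4 − 24)4^{m−1} + (10·6 − 24)6^{m−1} = 32·4^{m−1} + 36·6^{m−1} = 2·4^{m+1} + 6^{m+1}.
This completes the inductive step, so x_n = 2·4^n + 6^n for all n ≥ 1.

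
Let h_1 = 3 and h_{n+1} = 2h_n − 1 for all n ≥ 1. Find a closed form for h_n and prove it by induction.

Claim: h_n = 2^n + 1.

Base case: h_1 = 3, and 2^1 + 1 = 2 + 1 = 3.
Assume h_j = 2^j + 1 for some j ≥ 1.
Then h_{j+1} = 2h_j − 1 = 2·(2^j + 1) − 1 = 2^{j+1} + 2 − 1 = 2^{j+1} + 1.
So the formula holds for j+1, and by induction h_n = 2^n + 1 for all n ≥ 1.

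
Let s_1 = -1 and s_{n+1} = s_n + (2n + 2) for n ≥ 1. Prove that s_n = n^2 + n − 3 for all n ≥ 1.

Base case: s_1 = -1, and 1^2 + 1 − 3 = -1.
Assume s_r = r^2 + r − 3.
Then s_{r+1} = s_r + (2r + 2) = (r^2 + r − 3) + (2r + 2) = r^2 + 3r − 1,
and (r+1)^2 + (r+1) − 3 = r^2 + 3r − 1.
By induction, s_n = n^2 + n − 3 for all n ≥ 1.

s_n = n^2 + n − 3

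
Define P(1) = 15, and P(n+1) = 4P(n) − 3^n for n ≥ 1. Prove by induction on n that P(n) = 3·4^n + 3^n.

Base case: P(1) = 15, and 3·4^1 + 3^1 = 12 + 3 = 15.
Assume P(k) = 3·4^k + 3^k for some k ≥ 1.
Then P(k+1) = 4P(k) − 3^k = 4·(3·4^k + 3^k) − 3^k = 3·4^{k+1} + 4·3^k − 3^k = 3·4^{k+1} + 3·3^k = 3·4^{k+1} + 3^{k+1}.
Hence P(n) = 3·4^n + 3^n for every n ≥ 1, by induction.

P(n) = 3·4^n + 3^n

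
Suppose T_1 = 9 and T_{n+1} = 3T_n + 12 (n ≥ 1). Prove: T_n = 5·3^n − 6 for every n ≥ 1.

Base case: T_1 = 9, and 5·3^1 − 6 = 15 − 6 = 9.
Assume T_j = 5·3^j − 6 for some j ≥ 1.
Then T_{j+1} = 3T_j + 12 = 3·(5·3^j − 6) + 12 = 15·3^j − 18 + 12 = 5·3^{j+1} − 6.
So the formula holds for j+1, and by induction T_n = 5·3^n − 6 for all n ≥ 1.

T_n = 5·3^n − 6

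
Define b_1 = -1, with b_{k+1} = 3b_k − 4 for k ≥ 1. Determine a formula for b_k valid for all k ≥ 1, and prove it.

Claim: b_k = -3^k + 2.

Base case: b_1 = -1, and -3^1 + 2 = -3 + 2 = -1.
Assume b_r = -3^r + 2 for some r ≥ 1.
Then b_{r+1} = 3b_r − 4 = 3·(-3^r + 2) − 4 = -3^{r+1} + 6 − 4 = -3^{r+1} + 2.
This completes the inductive step, so b_k = -3^k + 2 for all k ≥ 1.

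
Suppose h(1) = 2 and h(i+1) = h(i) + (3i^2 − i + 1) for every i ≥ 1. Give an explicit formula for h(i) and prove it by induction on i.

Claim: h(i) = i^3 − 2i^2 + 2i + 1.

Base case: h(1) = 2, and 1^3 − 2·1^2 + 2·1 + 1 = 2.
Assume h(m) = m^3 − 2m^2 + 2m + 1.
Then h(m+1) = h(m) + (3m^2 − m + 1) = (m^3 − 2m^2 + 2m + 1) + (3m^2 − m + 1) = m^3 + m^2 + m + 2,
and (m+1)^3 − 2·(m+1)^2 + 2·(m+1) + 1 = m^3 + m^2 + m + 2.
Hence h(i) = i^3 − 2i^2 + 2i + 1 for every i ≥ 1, by induction.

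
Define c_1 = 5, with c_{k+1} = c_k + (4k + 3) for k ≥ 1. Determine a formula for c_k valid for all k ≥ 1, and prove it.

Claim: c_k = 2k^2 + k + 2.

Base case: c_1 = 5, and 2·1^2 + 1 + 2 = 5.
Assume c_j = 2j^2 + j + 2.
Then c_{j+1} = c_j + (4j + 3) = (2j^2 + j + 2) + (4j + 3) = 2j^2 + 5j + 5,
and 2·(j+1)^2 + (j+1) + 2 = 2j^2 + 5j + 5.
Hence c_k = 2k^2 + k + 2 for every k ≥ 1, by induction.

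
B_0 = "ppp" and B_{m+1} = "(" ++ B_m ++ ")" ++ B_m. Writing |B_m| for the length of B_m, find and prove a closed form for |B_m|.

Claim: |B_m| = 5·2^m − 2.

Base case: |B_0| = 3, and 5·2^0 − 2 = 3.
Assume |B_j| = 5·2^j − 2.
Then |B_{j+1}| = 1 + |B_j| + 1 + |B_j| = 2|B_j| + 2 = 2(5·2^j − 2) + 2 = 5·2^{j+1} − 4 + 2 = 5·2^{j+1} − 2.
By induction, |B_m| = 5·2^m − 2 for all m ≥ 0.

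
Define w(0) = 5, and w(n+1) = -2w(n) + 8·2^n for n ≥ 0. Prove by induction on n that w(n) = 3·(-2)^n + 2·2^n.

Base case: w(0) = 5, and 3·(-2)^0 + 2·2^0 = 3 + 2 = 5.
Assume w(m) = 3·(-2)^m + 2·2^m for some m ≥ 0.
Then w(m+1) = -2w(m) + 8·2^m = -2·(3·(-2)^m + 2·2^m) + 8·2^m = 3·(-2)^{m+1} − 4·2^m + 8·2^m = 3·(-2)^{m+1} + 4·2^m = 3·(-2)^{m+1} + 2·2^{m+1}.
So the formula holds for m+1, and by induction w(n) = 3·(-2)^n + 2·2^n for all n ≥ 0.

w(n) = 3·(-2)^n + 2·2^n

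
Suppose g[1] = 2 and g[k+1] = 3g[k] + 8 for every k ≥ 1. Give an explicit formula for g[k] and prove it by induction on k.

Claim: g[k] = 2·3^k − 4.

Base case: g[1] = 2, and 2·3^1 − 4 = 6 − 4 = 2.
Assume g[m] = 2·3^m − 4 for some m ≥ 1.
Then g[m+1] = 3g[m] + 8 = 3·(2·3^m − 4) + 8 = 6·3^m − 12 + 8 = 2·3^{m+1} − 4.
This completes the inductive step, so g[k] = 2·3^k − 4 for all k ≥ 1.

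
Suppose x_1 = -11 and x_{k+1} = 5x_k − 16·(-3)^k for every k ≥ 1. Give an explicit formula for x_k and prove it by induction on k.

Claim: x_k = -5^k + 2·(-3)^k.

Base case: x_1 = -11, and -5^1 + 2·(-3)^1 = -5 − 6 = -11.
Assume x_m = -5^m + 2·(-3)^m for some m ≥ 1.
Then x_{m+1} = 5x_m − 16·(-3)^m = 5·(-5^m + 2·(-3)^m) − 16·(-3)^m = -5^{m+1} + 10·(-3)^m − 16·(-3)^m = -5^{m+1} − 6·(-3)^m = -5^{m+1} + 2·(-3)^{m+1}.
Hence x_k = -5^k + 2·(-3)^k for every k ≥ 1, by induction.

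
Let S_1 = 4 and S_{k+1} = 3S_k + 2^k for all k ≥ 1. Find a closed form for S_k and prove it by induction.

Claim: S_k = 2·3^k − 2^k.

Base case: S_1 = 4, and 2·3^1 − 2^1 = 6 − 2 = 4.
Assume S_r = 2·3^r − 2^r for some r ≥ 1.
Then S_{r+1} = 3S_r + 2^r = 3·(2·3^r − 2^r) + 2^r = 2·3^{r+1} − 3·2^r + 2^r = 2·3^{r+1} − 2·2^r = 2·3^{r+1} − 2^{r+1}.
So the formula holds for r+1, and by induction S_k = 2·3^k − 2^k for all k ≥ 1.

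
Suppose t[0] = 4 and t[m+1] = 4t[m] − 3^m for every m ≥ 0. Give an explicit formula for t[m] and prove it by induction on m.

Claim: t[m] = 3·4^m + 3^m.

Base case: t[0] = 4, and 3·4^0 + 3^0 = 3 + 1 = 4.
Assume t[j] = 3·4^j + 3^j for some j ≥ 0.
Then t[j+1] = 4t[j] − 3^j = 4·(3·4^j + 3^j) − 3^j = 3·4^{j+1} + 4·3^j − 3^j = 3·4^{j+1} + 3·3^j = 3·4^{j+1} + 3^{j+1}.
So the formula holds for j+1, and by induction t[m] = 3·4^m + 3^m for all m ≥ 0.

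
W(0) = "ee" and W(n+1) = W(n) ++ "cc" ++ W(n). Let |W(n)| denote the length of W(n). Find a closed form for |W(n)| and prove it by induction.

Claim: |W(n)| = 2^{n+2} − 2.

Base case: |W(0)| = 2, and 2^{0+2} − 2 = 2.
Assume |W(r)| = 2^{r+2} − 2.
Then |W(r+1)| = |W(r)| + 2 + |W(r)| = 2|W(r)| + 2 = 2(2^{r+2} − 2) + 2 = 2^{r+3} − 4 + 2 = 2^{r+3} − 2.
Hence |W(n)| = 2^{n+2} − 2 for every n ≥ 0, by induction.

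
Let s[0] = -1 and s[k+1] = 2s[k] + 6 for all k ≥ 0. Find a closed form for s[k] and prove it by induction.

Claim: s[k] = 5·2^k − 6.

Base case: s[0] = -1, and 5·2^0 − 6 = 5 − 6 = -1.
Assume s[m] = 5·2^m − 6 for some m ≥ 0.
Then s[m+1] = 2s[m] + 6 = 2·(5·2^m − 6) + 6 = 10·2^m − 12 + 6 = 5·2^{m+1} − 6.
By induction, s[k] = 5·2^k − 6 for all k ≥ 0.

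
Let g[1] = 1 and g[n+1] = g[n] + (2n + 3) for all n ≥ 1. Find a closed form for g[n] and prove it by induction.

Claim: g[n] = n^2 + 2n − 2.

Base case: g[1] = 1, and 1^2 + 2·1 − 2 = 1.
Assume g[m] = m^2 + 2m − 2.
Then g[m+1] = g[m] + (2m + 3) = (m^2 + 2m − 2) + (2m + 3) = m^2 + 4m + 1,
and (m+1)^2 + 2·(m+1) − 2 = m^2 + 4m + 1.
Hence g[n] = n^2 + 2n − 2 for every n ≥ 1, by induction.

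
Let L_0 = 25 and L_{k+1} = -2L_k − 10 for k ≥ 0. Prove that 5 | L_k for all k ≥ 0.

Base case: L_0 = 25 = 5·5, so 5 | L_0.
Assume 5 | L_j, so L_j = 5t for some integer t.
Then L_{j+1} = -2L_j − 10 = -2·(5t) − 10 = 5(-2t − 2), so 5 | L_{j+1}.
By induction, 5 | L_k for all k ≥ 0.

5 | L_k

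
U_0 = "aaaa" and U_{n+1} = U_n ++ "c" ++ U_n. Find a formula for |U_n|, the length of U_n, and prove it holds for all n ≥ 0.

Claim: |U_n| = 5·2^n − 1.

Base case: |U_0| = 4, and 5·2^0 − 1 = 4.
Assume |U_r| = 5·2^r − 1.
Then |U_{r+1}| = |U_r| + 1 + |U_r| = 2|U_r| + 1 = 2(5·2^r − 1) + 1 = 5·2^{r+1} − 2 + 1 = 5·2^{r+1} − 1.
So the formula holds for r+1, and by induction |U_n| = 5·2^n − 1 for all n ≥ 0.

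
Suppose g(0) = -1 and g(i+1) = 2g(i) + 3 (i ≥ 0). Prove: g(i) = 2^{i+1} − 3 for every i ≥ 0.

Base case: g(0) = -1, and 2^{0+1} − 3 = 2 − 3 = -1.
Assume g(j) = 2^{j+1} − 3 for some j ≥ 0.
Then g(j+1) = 2g(j) + 3 = 2·(2^{j+1} − 3) + 3 = 2^{j+2} − 6 + 3 = 2^{j+2} − 3.
This completes the inductive step, so g(i) = 2^{i+1} − 3 for all i ≥ 0.

g(i) = 2^{i+1} − 3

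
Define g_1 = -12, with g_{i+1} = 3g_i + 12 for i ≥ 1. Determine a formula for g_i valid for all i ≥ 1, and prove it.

Claim: g_i = -2·3^i − 6.

Base case: g_1 = -12, and -2·3^1 − 6 = -6 − 6 = -12.
Assume g_k = -2·3^k − 6 for some k ≥ 1.
Then g_{k+1} = 3g_k + 12 = 3·(-2·3^k − 6) + 12 = -6·3^k − 18 + 12 = -2·3^{k+1} − 6.
This completes the inductive step, so g_i = -2·3^i − 6 for all i ≥ 1.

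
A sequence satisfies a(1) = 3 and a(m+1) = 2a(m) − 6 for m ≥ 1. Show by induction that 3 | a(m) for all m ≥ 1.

Base case: a(1) = 3 = 3·1, so 3 | a(1).
Assume 3 | a(r), so a(r) = 3t for some integer t.
Then a(r+1) = 2a(r) − 6 = 2·(3t) − 6 = 3(2t − 2), so 3 | a(r+1).
This completes the inductive step, so 3 | a(m) for all m ≥ 1.

3 | a(m)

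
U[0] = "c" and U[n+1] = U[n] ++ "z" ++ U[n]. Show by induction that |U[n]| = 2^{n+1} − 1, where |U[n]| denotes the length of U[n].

Base case: |U[0]| = 1, and 2^{0+1} − 1 = 1.
Assume |U[j]| = 2^{j+1} − 1.
Then |U[j+1]| = |U[j]| + 1 + |U[j]| = 2|U[j]| + 1 = 2(2^{j+1} − 1) + 1 = 2^{j+2} − 2 + 1 = 2^{j+2} − 1.
Hence |U[n]| = 2^{n+1} − 1 for every n ≥ 0, by induction.

|U[n]| = 2^{n+1} − 1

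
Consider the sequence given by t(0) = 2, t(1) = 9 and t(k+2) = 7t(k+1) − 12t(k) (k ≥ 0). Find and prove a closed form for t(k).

Claim: t(k) = 3·4^k − 3^k.

Base cases: t(0) = 2 and 3·4^0 − 3^0 = 2; t(1) = 9 and 3·4^1 − 3^1 = 9.
Assume t(j) = 3·4^j − 3^j for all 0 ≤ j ≤ m, where m ≥ 1.
Then t(m+1) = 7t(m) − 12t(m−1) = 7·(3·4^m − 3^m) − 12·(3·4^{m−1} − 3^{m−1}) = 3·(7·4 − 12)4^{m−1} − (7·3 − 12)3^{m−1} = 48·4^{m−1} − 9·3^{m−1} = 3·4^{m+1} − 3^{m+1}.
By strong induction, t(k) = 3·4^k − 3^k for all k ≥ 0.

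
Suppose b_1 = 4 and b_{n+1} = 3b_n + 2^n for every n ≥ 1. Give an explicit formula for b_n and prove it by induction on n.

Claim: b_n = 2·3^n − 2^n.

Base case: b_1 = 4, and 2·3^1 − 2^1 = 6 − 2 = 4.
Assume b_m = 2·3^m − 2^m for some m ≥ 1.
Then b_{m+1} = 3b_m + 2^m = 3·(2·3^m − 2^m) + 2^m = 2·3^{m+1} − 3·2^m + 2^m = 2·3^{m+1} − 2·2^m = 2·3^{m+1} − 2^{m+1}.
So the formula holds for m+1, and by induction b_n = 2·3^n − 2^n for all n ≥ 1.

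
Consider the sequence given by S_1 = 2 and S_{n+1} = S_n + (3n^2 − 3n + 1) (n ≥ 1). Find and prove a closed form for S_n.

Claim: S_n = n^3 − 3n^2 + 3n + 1.

Base case: S_1 = 2, and 1^3 − 3·1^2 + 3·1 + 1 = 2.
Assume S_k = k^3 − 3k^2 + 3k + 1.
Then S_{k+1} = S_k + (3k^2 − 3k + 1) = (k^3 − 3k^2 + 3k + 1) + (3k^2 − 3k + 1) = k^3 + 2,
and (k+1)^3 − 3·(k+1)^2 + 3·(k+1) + 1 = k^3 + 2.
Hence S_n = n^3 − 3n^2 + 3n + 1 for every n ≥ 1, by induction.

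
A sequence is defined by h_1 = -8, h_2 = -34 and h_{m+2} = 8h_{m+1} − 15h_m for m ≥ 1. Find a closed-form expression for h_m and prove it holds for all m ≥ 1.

Claim: h_m = -5^m − 3^m.

Base cases: h_1 = -8 and -5^1 − 3^1 = -8; h_2 = -34 and -5^2 − 3^2 = -34.
Assume h_j = -5^j − 3^j for all 1 ≤ j ≤ r, where r ≥ 2.
Then h_{r+1} = 8h_r − 15h_{r−1} = 8·(-5^r − 3^r) − 15·(-5^{r−1} − 3^{r−1}) = -(8·5 − 15)5^{r−1} − (8·3 − 15)3^{r−1} = -25·5^{r−1} − 9·3^{r−1} = -5^{r+1} − 3^{r+1}.
Hence h_m = -5^m − 3^m for every m ≥ 1, by strong induction.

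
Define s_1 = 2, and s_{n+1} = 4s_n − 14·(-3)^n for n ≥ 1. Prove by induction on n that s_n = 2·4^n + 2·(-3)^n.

Base case: s_1 = 2, and 2·4^1 + 2·(-3)^1 = 8 − 6 = 2.
Assume s_m = 2·4^m + 2·(-3)^m for some m ≥ 1.
Then s_{m+1} = 4s_m − 14·(-3)^m = 4·(2·4^m + 2·(-3)^m) − 14·(-3)^m = 2·4^{m+1} + 8·(-3)^m − 14·(-3)^m = 2·4^{m+1} − 6·(-3)^m = 2·4^{m+1} + 2·(-3)^{m+1}.
By induction, s_n = 2·4^n + 2·(-3)^n for all n ≥ 1.

s_n = 2·4^n + 2·(-3)^n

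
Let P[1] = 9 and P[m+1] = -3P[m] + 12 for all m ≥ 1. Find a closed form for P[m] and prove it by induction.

Claim: P[m] = -2·(-3)^m + 3.

Base case: P[1] = 9, and -2·(-3)^1 + 3 = 6 + 3 = 9.
Assume P[r] = -2·(-3)^r + 3 for some r ≥ 1.
Then P[r+1] = -3P[r] + 12 = -3·(-2·(-3)^r + 3) + 12 = 6·(-3)^r − 9 + 12 = -2·(-3)^{r+1} + 3.
So the formula holds for r+1, and by induction P[m] = -2·(-3)^m + 3 for all m ≥ 1.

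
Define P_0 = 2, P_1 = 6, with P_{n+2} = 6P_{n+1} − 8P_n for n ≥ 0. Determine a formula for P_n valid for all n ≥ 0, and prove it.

Claim: P_n = 4^n + 2^n.

Base cases: P_0 = 2 and 4^0 + 2^0 = 2; P_1 = 6 and 4^1 + 2^1 = 6.
Assume P_j = 4^j + 2^j for all 0 ≤ j ≤ r, where r ≥ 1.
Then P_{r+1} = 6P_r − 8P_{r−1} = 6·(4^r + 2^r) − 8·(4^{r−1} + 2^{r−1}) = (6·4 − 8)4^{r−1} + (6·2 − 8)2^{r−1} = 16·4^{r−1} + 4·2^{r−1} = 4^{r+1} + 2^{r+1}.
By strong induction, P_n = 4^n + 2^n for all n ≥ 0.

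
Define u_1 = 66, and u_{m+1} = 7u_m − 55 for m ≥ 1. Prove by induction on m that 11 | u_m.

Base case: u_1 = 66 = 11·6, so 11 | u_1.
Assume 11 | u_j, so u_j = 11t for some integer t.
Then u_{j+1} = 7u_j − 55 = 7·(11t) − 55 = 11(7t − 5), so 11 | u_{j+1}.
This completes the inductive step, so 11 | u_m for all m ≥ 1.

11 | u_m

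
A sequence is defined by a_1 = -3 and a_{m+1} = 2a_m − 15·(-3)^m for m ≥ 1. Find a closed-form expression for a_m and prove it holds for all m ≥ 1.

Claim: a_m = 3·2^m + 3·(-3)^m.

Base case: a_1 = -3, and 3·2^1 + 3·(-3)^1 = 6 − 9 = -3.
Assume a_k = 3·2^k + 3·(-3)^k for some k ≥ 1.
Then a_{k+1} = 2a_k − 15·(-3)^k = 2·(3·2^k + 3·(-3)^k) − 15·(-3)^k = 3·2^{k+1} + 6·(-3)^k − 15·(-3)^k = 3·2^{k+1} − 9·(-3)^k = 3·2^{k+1} + 3·(-3)^{k+1}.
By induction, a_m = 3·2^m + 3·(-3)^m for all m ≥ 1.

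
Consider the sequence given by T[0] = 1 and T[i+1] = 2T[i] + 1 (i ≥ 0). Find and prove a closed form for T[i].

Claim: T[i] = 2^{i+1} − 1.

Base case: T[0] = 1, and 2^{0+1} − 1 = 2 − 1 = 1.
Assume T[j] = 2^{j+1} − 1 for some j ≥ 0.
Then T[j+1] = 2T[j] + 1 = 2·(2^{j+1} − 1) + 1 = 2^{j+2} − 2 + 1 = 2^{j+2} − 1.
By induction, T[i] = 2^{i+1} − 1 for all i ≥ 0.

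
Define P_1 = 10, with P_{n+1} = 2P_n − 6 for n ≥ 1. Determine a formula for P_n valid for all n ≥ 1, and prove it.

Claim: P_n = 2^{n+1} + 6.

Base case: P_1 = 10, and 2^{1+1} + 6 = 4 + 6 = 10.
Assume P_m = 2^{m+1} + 6 for some m ≥ 1.
Then P_{m+1} = 2P_m − 6 = 2·(2^{m+1} + 6) − 6 = 2^{m+2} + 12 − 6 = 2^{m+2} + 6.
Hence P_n = 2^{n+1} + 6 for every n ≥ 1, by induction.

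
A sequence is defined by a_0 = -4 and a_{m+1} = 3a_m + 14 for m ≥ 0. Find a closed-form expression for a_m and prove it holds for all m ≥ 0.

Claim: a_m = 3^{m+1} − 7.

Base case: a_0 = -4, and 3^{0+1} − 7 = 3 − 7 = -4.
Assume a_r = 3^{r+1} − 7 for some r ≥ 0.
Then a_{r+1} = 3a_r + 14 = 3·(3^{r+1} − 7) + 14 = 3^{r+2} − 21 + 14 = 3^{r+2} − 7.
So the formula holds for r+1, and by induction a_m = 3^{m+1} − 7 for all m ≥ 0.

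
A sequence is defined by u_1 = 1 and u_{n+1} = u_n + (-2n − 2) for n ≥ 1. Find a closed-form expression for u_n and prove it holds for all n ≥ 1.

Claim: u_n = -n^2 − n + 3.

Base case: u_1 = 1, and -1^2 − 1 + 3 = 1.
Assume u_r = -r^2 − r + 3.
Then u_{r+1} = u_r + (-2r − 2) = (-r^2 − r + 3) + (-2r − 2) = -r^2 − 3r + 1,
and -(r+1)^2 − (r+1) + 3 = -r^2 − 3r + 1.
This completes the inductive step, so u_n = -n^2 − n + 3 for all n ≥ 1.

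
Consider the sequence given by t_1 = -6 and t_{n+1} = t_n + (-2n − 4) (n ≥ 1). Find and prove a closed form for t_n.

Claim: t_n = -n^2 − 3n − 2.

Base case: t_1 = -6, and -1^2 − 3·1 − 2 = -6.
Assume t_j = -j^2 − 3j − 2.
Then t_{j+1} = t_j + (-2j − 4) = (-j^2 − 3j − 2) + (-2j − 4) = -j^2 − 5j − 6,
and -(j+1)^2 − 3·(j+1) − 2 = -j^2 − 5j − 6.
This completes the inductive step, so t_n = -n^2 − 3n − 2 for all n ≥ 1.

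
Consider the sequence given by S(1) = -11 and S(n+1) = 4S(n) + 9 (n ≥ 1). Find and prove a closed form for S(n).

Claim: S(n) = -2·4^n − 3.

Base case: S(1) = -11, and -2·4^1 − 3 = -8 − 3 = -11.
Assume S(k) = -2·4^k − 3 for some k ≥ 1.
Then S(k+1) = 4S(k) + 9 = 4·(-2·4^k − 3) + 9 = -8·4^k − 12 + 9 = -2·4^{k+1} − 3.
This completes the inductive step, so S(n) = -2·4^n − 3 for all n ≥ 1.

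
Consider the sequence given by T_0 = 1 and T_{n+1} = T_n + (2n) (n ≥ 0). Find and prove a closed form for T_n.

Claim: T_n = n^2 − n + 1.

Base case: T_0 = 1, and 0^2 − 0 + 1 = 1.
Assume T_r = r^2 − r + 1.
Then T_{r+1} = T_r + (2r) = (r^2 − r + 1) + (2r) = r^2 + r + 1,
and (r+1)^2 − (r+1) + 1 = r^2 + r + 1.
This completes the inductive step, so T_n = n^2 − n + 1 for all n ≥ 0.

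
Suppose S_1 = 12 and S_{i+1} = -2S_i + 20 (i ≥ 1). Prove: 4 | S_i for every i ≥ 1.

Base case: S_1 = 12 = 4·3, so 4 | S_1.
Assume 4 | S_j, so S_j = 4t for some integer t.
Then S_{j+1} = -2S_j + 20 = -2·(4t) + 20 = 4(-2t + 5), so 4 | S_{j+1}.
This completes the inductive step, so 4 | S_i for all i ≥ 1.

4 | S_i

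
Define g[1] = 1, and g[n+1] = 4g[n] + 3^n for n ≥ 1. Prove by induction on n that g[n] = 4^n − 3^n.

Base case: g[1] = 1, and 4^1 − 3^1 = 4 − 3 = 1.
Assume g[r] = 4^r − 3^r for some r ≥ 1.
Then g[r+1] = 4g[r] + 3^r = 4·(4^r − 3^r) + 3^r = 4^{r+1} − 4·3^r + 3^r = 4^{r+1} − 3·3^r = 4^{r+1} − 3^{r+1}.
So the formula holds for r+1, and by induction g[n] = 4^n − 3^n for all n ≥ 1.

g[n] = 4^n − 3^n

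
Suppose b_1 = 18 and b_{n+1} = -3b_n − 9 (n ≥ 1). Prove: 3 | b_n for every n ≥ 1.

Base case: b_1 = 18 = 3·6, so 3 | b_1.
Assume 3 | b_r, so b_r = 3t for some integer t.
Then b_{r+1} = -3b_r − 9 = -3·(3t) − 9 = 3(-3t − 3), so 3 | b_{r+1}.
So the property holds for r+1, and by induction 3 | b_n for all n ≥ 1.

3 | b_n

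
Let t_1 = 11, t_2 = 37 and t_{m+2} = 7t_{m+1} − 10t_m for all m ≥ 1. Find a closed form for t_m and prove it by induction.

Claim: t_m = 3·2^m + 5^m.

Base cases: t_1 = 11 and 3·2^1 + 5^1 = 11; t_2 = 37 and 3·2^2 + 5^2 = 37.
Assume t_j = 3·2^j + 5^j for all 1 ≤ j ≤ k, where k ≥ 2.
Then t_{k+1} = 7t_k − 10t_{k−1} = 7·(3·2^k + 5^k) − 10·(3·2^{k−1} + 5^{k−1}) = 3·(7·2 − 10)2^{k−1} + (7·5 − 10)5^{k−1} = 12·2^{k−1} + 25·5^{k−1} = 3·2^{k+1} + 5^{k+1}.
So the formula holds for k+1, and by strong induction t_m = 3·2^m + 5^m for all m ≥ 1.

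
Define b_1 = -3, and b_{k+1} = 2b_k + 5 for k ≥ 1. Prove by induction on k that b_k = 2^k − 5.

Base case: b_1 = -3, and 2^1 − 5 = 2 − 5 = -3.
Assume b_j = 2^j − 5 for some j ≥ 1.
Then b_{j+1} = 2b_j + 5 = 2·(2^j − 5) + 5 = 2^{j+1} − 10 + 5 = 2^{j+1} − 5.
By induction, b_k = 2^k − 5 for all k ≥ 1.

b_k = 2^k − 5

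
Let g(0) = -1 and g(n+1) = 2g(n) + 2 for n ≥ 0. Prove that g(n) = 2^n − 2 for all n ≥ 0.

Base case: g(0) = -1, and 2^0 − 2 = 1 − 2 = -1.
Assume g(j) = 2^j − 2 for some j ≥ 0.
Then g(j+1) = 2g(j) + 2 = 2·(2^j − 2) + 2 = 2^{j+1} − 4 + 2 = 2^{j+1} − 2.
This completes the inductive step, so g(n) = 2^n − 2 for all n ≥ 0.

g(n) = 2^n − 2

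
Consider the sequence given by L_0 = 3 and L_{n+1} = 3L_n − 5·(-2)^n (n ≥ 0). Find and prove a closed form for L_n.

Claim: L_n = 2·3^n + (-2)^n.

Base case: L_0 = 3, and 2·3^0 + (-2)^0 = 2 + 1 = 3.
Assume L_m = 2·3^m + (-2)^m for some m ≥ 0.
Then L_{m+1} = 3L_m − 5·(-2)^m = 3·(2·3^m + (-2)^m) − 5·(-2)^m = 2·3^{m+1} + 3·(-2)^m − 5·(-2)^m = 2·3^{m+1} − 2·(-2)^m = 2·3^{m+1} + (-2)^{m+1}.
Hence L_n = 2·3^n + (-2)^n for every n ≥ 0, by induction.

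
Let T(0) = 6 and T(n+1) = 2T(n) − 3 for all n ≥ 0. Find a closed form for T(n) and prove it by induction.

Claim: T(n) = 3·2^n + 3.

Base case: T(0) = 6, and 3·2^0 + 3 = 3 + 3 = 6.
Assume T(m) = 3·2^m + 3 for some m ≥ 0.
Then T(m+1) = 2T(m) − 3 = 2·(3·2^m + 3) − 3 = 6·2^m + 6 − 3 = 3·2^{m+1} + 3.
This completes the inductive step, so T(n) = 3·2^n + 3 for all n ≥ 0.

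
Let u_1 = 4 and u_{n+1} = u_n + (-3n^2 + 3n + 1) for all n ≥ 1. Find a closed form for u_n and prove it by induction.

Claim: u_n = -n^3 + 3n^2 − n + 3.

Base case: u_1 = 4, and -1^3 + 3·1^2 − 1 + 3 = 4.
Assume u_j = -j^3 + 3j^2 − j + 3.
Then u_{j+1} = u_j + (-3j^2 + 3j + 1) = (-j^3 + 3j^2 − j + 3) + (-3j^2 + 3j + 1) = -j^3 + 2j + 4,
and -(j+1)^3 + 3·(j+1)^2 − (j+1) + 3 = -j^3 + 2j + 4.
Hence u_n = -n^3 + 3n^2 − n + 3 for every n ≥ 1, by induction.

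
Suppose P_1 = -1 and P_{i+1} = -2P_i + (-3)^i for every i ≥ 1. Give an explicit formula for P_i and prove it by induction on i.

Claim: P_i = 2·(-2)^i − (-3)^i.

Base case: P_1 = -1, and 2·(-2)^1 − (-3)^1 = -4 + 3 = -1.
Assume P_r = 2·(-2)^r − (-3)^r for some r ≥ 1.
Then P_{r+1} = -2P_r + (-3)^r = -2·(2·(-2)^r − (-3)^r) + (-3)^r = 2·(-2)^{r+1} + 2·(-3)^r + (-3)^r = 2·(-2)^{r+1} + 3·(-3)^r = 2·(-2)^{r+1} − (-3)^{r+1}.
So the formula holds for r+1, and by induction P_i = 2·(-2)^i − (-3)^i for all i ≥ 1.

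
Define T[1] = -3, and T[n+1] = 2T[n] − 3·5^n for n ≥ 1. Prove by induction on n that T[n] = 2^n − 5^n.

Base case: T[1] = -3, and 2^1 − 5^1 = 2 − 5 = -3.
Assume T[k] = 2^k − 5^k for some k ≥ 1.
Then T[k+1] = 2T[k] − 3·5^k = 2·(2^k − 5^k) − 3·5^k = 2^{k+1} − 2·5^k − 3·5^k = 2^{k+1} − 5·5^k = 2^{k+1} − 5^{k+1}.
Hence T[n] = 2^n − 5^n for every n ≥ 1, by induction.

T[n] = 2^n − 5^n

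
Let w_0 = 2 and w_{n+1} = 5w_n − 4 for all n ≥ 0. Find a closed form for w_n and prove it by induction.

Claim: w_n = 5^n + 1.

Base case: w_0 = 2, and 5^0 + 1 = 1 + 1 = 2.
Assume w_j = 5^j + 1 for some j ≥ 0.
Then w_{j+1} = 5w_j − 4 = 5·(5^j + 1) − 4 = 5^{j+1} + 5 − 4 = 5^{j+1} + 1.
This completes the inductive step, so w_n = 5^n + 1 for all n ≥ 0.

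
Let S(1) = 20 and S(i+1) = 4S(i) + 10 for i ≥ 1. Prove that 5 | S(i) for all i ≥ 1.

Base case: S(1) = 20 = 5·4, so 5 | S(1).
Assume 5 | S(j), so S(j) = 5t for some integer t.
Then S(j+1) = 4S(j) + 10 = 4·(5t) + 10 = 5(4t + 2), so 5 | S(j+1).
So the property holds for j+1, and by induction 5 | S(i) for all i ≥ 1.

5 | S(i)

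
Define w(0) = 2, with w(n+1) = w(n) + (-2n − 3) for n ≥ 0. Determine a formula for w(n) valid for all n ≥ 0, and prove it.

Claim: w(n) = -n^2 − 2n + 2.

Base case: w(0) = 2, and -0^2 − 2·0 + 2 = 2.
Assume w(r) = -r^2 − 2r + 2.
Then w(r+1) = w(r) + (-2r − 3) = (-r^2 − 2r + 2) + (-2r − 3) = -r^2 − 4r − 1,
and -(r+1)^2 − 2·(r+1) + 2 = -r^2 − 4r − 1.
Hence w(n) = -n^2 − 2n + 2 for every n ≥ 0, by induction.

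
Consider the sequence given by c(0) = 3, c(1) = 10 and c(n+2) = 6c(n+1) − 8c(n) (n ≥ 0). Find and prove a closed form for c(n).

Claim: c(n) = 2^n + 2·4^n.

Base cases: c(0) = 3 and 2^0 + 2·4^0 = 3; c(1) = 10 and 2^1 + 2·4^1 = 10.
Assume c(i) = 2^i + 2·4^i for all 0 ≤ i ≤ j, where j ≥ 1.
Then c(j+1) = 6c(j) − 8c(j−1) = 6·(2^j + 2·4^j) − 8·(2^{j−1} + 2·4^{j−1}) = (6·2 − 8)2^{j−1} + 2·(6·4 − 8)4^{j−1} = 4·2^{j−1} + 32·4^{j−1} = 2^{j+1} + 2·4^{j+1}.
By strong induction, c(n) = 2^n + 2·4^n for all n ≥ 0.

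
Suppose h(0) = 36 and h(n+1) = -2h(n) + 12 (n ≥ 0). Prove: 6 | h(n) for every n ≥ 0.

Base case: h(0) = 36 = 6·6, so 6 | h(0).
Assume 6 | h(k), so h(k) = 6t for some integer t.
Then h(k+1) = -2h(k) + 12 = -2·(6t) + 12 = 6(-2t + 2), so 6 | h(k+1).
Hence 6 | h(n) for every n ≥ 0, by induction.

6 | h(n)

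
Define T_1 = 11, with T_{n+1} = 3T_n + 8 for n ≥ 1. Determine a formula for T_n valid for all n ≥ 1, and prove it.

Claim: T_n = 5·3^n − 4.

Base case: T_1 = 11, and 5·3^1 − 4 = 15 − 4 = 11.
Assume T_r = 5·3^r − 4 for some r ≥ 1.
Then T_{r+1} = 3T_r + 8 = 3·(5·3^r − 4) + 8 = 15·3^r − 12 + 8 = 5·3^{r+1} − 4.
So the formula holds for r+1, and by induction T_n = 5·3^n − 4 for all n ≥ 1.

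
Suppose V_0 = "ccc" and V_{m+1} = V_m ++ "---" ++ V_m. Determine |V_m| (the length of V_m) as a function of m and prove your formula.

Claim: |V_m| = 6·2^m − 3.

Base case: |V_0| = 3, and 6·2^0 − 3 = 3.
Assume |V_r| = 6·2^r − 3.
Then |V_{r+1}| = |V_r| + 3 + |V_r| = 2|V_r| + 3 = 2(6·2^r − 3) + 3 = 6·2^{r+1} − 6 + 3 = 6·2^{r+1} − 3.
By induction, |V_m| = 6·2^m − 3 for all m ≥ 0.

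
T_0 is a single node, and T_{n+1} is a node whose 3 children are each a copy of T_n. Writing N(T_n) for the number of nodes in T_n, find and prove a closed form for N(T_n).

Claim: N(T_n) = (3^{n+1} − 1)/2.

Base case: N(T_0) = 1, and (3^{0+1} − 1)/2 = 1.
Assume N(T_j) = (3^{j+1} − 1)/2.
Then N(T_{j+1}) = 1 + 3N(T_j) = 1 + 3·(3^{j+1} − 1)/2 = 1 + (3^{j+2} − 3)/2 = (2 + 3^{j+2} − 3)/2 = (3^{j+2} − 1)/2.
Hence N(T_n) = (3^{n+1} − 1)/2 for every n ≥ 0, by induction.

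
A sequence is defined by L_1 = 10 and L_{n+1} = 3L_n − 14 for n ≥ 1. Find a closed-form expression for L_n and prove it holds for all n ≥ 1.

Claim: L_n = 3^n + 7.

Base case: L_1 = 10, and 3^1 + 7 = 3 + 7 = 10.
Assume L_j = 3^j + 7 for some j ≥ 1.
Then L_{j+1} = 3L_j − 14 = 3·(3^j + 7) − 14 = 3^{j+1} + 21 − 14 = 3^{j+1} + 7.
Hence L_n = 3^n + 7 for every n ≥ 1, by induction.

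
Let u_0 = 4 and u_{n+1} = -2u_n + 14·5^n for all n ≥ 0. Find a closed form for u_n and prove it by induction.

Claim: u_n = 2·(-2)^n + 2·5^n.

Base case: u_0 = 4, and 2·(-2)^0 + 2·5^0 = 2 + 2 = 4.
Assume u_m = 2·(-2)^m + 2·5^m for some m ≥ 0.
Then u_{m+1} = -2u_m + 14·5^m = -2·(2·(-2)^m + 2·5^m) + 14·5^m = 2·(-2)^{m+1} − 4·5^m + 14·5^m = 2·(-2)^{m+1} + 10·5^m = 2·(-2)^{m+1} + 2·5^{m+1}.
This completes the inductive step, so u_n = 2·(-2)^n + 2·5^n for all n ≥ 0.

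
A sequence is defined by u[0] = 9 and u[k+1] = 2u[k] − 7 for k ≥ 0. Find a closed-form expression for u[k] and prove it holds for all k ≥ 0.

Claim: u[k] = 2^{k+1} + 7.

Base case: u[0] = 9, and 2^{0+1} + 7 = 2 + 7 = 9.
Assume u[m] = 2^{m+1} + 7 for some m ≥ 0.
Then u[m+1] = 2u[m] − 7 = 2·(2^{m+1} + 7) − 7 = 2^{m+2} + 14 − 7 = 2^{m+2} + 7.
So the formula holds for m+1, and by induction u[k] = 2^{k+1} + 7 for all k ≥ 0.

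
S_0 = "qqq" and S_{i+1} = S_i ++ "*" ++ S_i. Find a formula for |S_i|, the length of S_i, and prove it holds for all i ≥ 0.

Claim: |S_i| = 2^{i+2} − 1.

Base case: |S_0| = 3, and 2^{0+2} − 1 = 3.
Assume |S_m| = 2^{m+2} − 1.
Then |S_{m+1}| = |S_m| + 1 + |S_m| = 2|S_m| + 1 = 2(2^{m+2} − 1) + 1 = 2^{m+3} − 2 + 1 = 2^{m+3} − 1.
Hence |S_i| = 2^{i+2} − 1 for every i ≥ 0, by induction.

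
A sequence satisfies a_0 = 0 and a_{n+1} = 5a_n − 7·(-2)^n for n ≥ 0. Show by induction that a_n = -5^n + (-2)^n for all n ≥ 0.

Base case: a_0 = 0, and -5^0 + (-2)^0 = -1 + 1 = 0.
Assume a_k = -5^k + (-2)^k for some k ≥ 0.
Then a_{k+1} = 5a_k − 7·(-2)^k = 5·(-5^k + (-2)^k) − 7·(-2)^k = -5^{k+1} + 5·(-2)^k − 7·(-2)^k = -5^{k+1} − 2·(-2)^k = -5^{k+1} + (-2)^{k+1}.
This completes the inductive step, so a_n = -5^n + (-2)^n for all n ≥ 0.

a_n = -5^n + (-2)^n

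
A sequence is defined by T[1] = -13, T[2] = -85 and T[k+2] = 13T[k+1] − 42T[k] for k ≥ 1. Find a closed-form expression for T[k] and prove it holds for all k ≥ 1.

Claim: T[k] = -7^k − 6^k.

Base cases: T[1] = -13 and -7^1 − 6^1 = -13; T[2] = -85 and -7^2 − 6^2 = -85.
Assume T[j] = -7^j − 6^j for all 1 ≤ j ≤ m, where m ≥ 2.
Then T[m+1] = 13T[m] − 42T[m−1] = 13·(-7^m − 6^m) − 42·(-7^{m−1} − 6^{m−1}) = -(13·7 − 42)7^{m−1} − (13·6 − 42)6^{m−1} = -49·7^{m−1} − 36·6^{m−1} = -7^{m+1} − 6^{m+1}.
This completes the inductive step, so T[k] = -7^k − 6^k for all k ≥ 1.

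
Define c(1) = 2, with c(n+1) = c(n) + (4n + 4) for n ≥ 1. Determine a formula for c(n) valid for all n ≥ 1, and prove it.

Claim: c(n) = 2n^2 + 2n − 2.

Base case: c(1) = 2, and 2·1^2 + 2·1 − 2 = 2.
Assume c(j) = 2j^2 + 2j − 2.
Then c(j+1) = c(j) + (4j + 4) = (2j^2 + 2j − 2) + (4j + 4) = 2j^2 + 6j + 2,
and 2·(j+1)^2 + 2·(j+1) − 2 = 2j^2 + 6j + 2.
This completes the inductive step, so c(n) = 2n^2 + 2n − 2 for all n ≥ 1.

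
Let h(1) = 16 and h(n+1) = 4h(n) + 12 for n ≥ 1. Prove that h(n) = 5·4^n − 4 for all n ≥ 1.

Base case: h(1) = 16, and 5·4^1 − 4 = 20 − 4 = 16.
Assume h(m) = 5·4^m − 4 for some m ≥ 1.
Then h(m+1) = 4h(m) + 12 = 4·(5·4^m − 4) + 12 = 20·4^m − 16 + 12 = 5·4^{m+1} − 4.
This completes the inductive step, so h(n) = 5·4^n − 4 for all n ≥ 1.

h(n) = 5·4^n − 4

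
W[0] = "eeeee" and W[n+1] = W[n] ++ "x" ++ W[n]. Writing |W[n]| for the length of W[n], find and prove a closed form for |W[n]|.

Claim: |W[n]| = 6·2^n − 1.

Base case: |W[0]| = 5, and 6·2^0 − 1 = 5.
Assume |W[m]| = 6·2^m − 1.
Then |W[m+1]| = |W[m]| + 1 + |W[m]| = 2|W[m]| + 1 = 2(6·2^m − 1) + 1 = 6·2^{m+1} − 2 + 1 = 6·2^{m+1} − 1.
So the formula holds for m+1, and by induction |W[n]| = 6·2^n − 1 for all n ≥ 0.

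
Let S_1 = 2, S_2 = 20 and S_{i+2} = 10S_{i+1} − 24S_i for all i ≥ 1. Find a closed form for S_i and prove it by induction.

Claim: S_i = -4^i + 6^i.

Base cases: S_1 = 2 and -4^1 + 6^1 = 2; S_2 = 20 and -4^2 + 6^2 = 20.
Assume S_t = -4^t + 6^t for all 1 ≤ t ≤ j, where j ≥ 2.
Then S_{j+1} = 10S_j − 24S_{j−1} = 10·(-4^j + 6^j) − 24·(-4^{j−1} + 6^{j−1}) = -(10·4 − 24)4^{j−1} + (10·6 − 24)6^{j−1} = -16·4^{j−1} + 36·6^{j−1} = -4^{j+1} + 6^{j+1}.
Hence S_i = -4^i + 6^i for every i ≥ 1, by strong induction.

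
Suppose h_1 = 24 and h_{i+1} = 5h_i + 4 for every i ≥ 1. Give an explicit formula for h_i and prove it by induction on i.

Claim: h_i = 5^{i+1} − 1.

Base case: h_1 = 24, and 5^{1+1} − 1 = 25 − 1 = 24.
Assume h_j = 5^{j+1} − 1 for some j ≥ 1.
Then h_{j+1} = 5h_j + 4 = 5·(5^{j+1} − 1) + 4 = 5^{j+2} − 5 + 4 = 5^{j+2} − 1.
By induction, h_i = 5^{i+1} − 1 for all i ≥ 1.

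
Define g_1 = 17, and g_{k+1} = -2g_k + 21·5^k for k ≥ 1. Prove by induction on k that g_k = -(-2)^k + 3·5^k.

Base case: g_1 = 17, and -(-2)^1 + 3·5^1 = 2 + 15 = 17.
Assume g_m = -(-2)^m + 3·5^m for some m ≥ 1.
Then g_{m+1} = -2g_m + 21·5^m = -2·(-(-2)^m + 3·5^m) + 21·5^m = -(-2)^{m+1} − 6·5^m + 21·5^m = -(-2)^{m+1} + 15·5^m = -(-2)^{m+1} + 3·5^{m+1}.
So the formula holds for m+1, and by induction g_k = -(-2)^k + 3·5^k for all k ≥ 1.

g_k = -(-2)^k + 3·5^k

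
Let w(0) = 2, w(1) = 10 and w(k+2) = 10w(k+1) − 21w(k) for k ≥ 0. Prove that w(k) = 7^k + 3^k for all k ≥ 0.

Base cases: w(0) = 2 and 7^0 + 3^0 = 2; w(1) = 10 and 7^1 + 3^1 = 10.
Assume w(i) = 7^i + 3^i for all 0 ≤ i ≤ j, where j ≥ 1.
Then w(j+1) = 10w(j) − 21w(j−1) = 10·(7^j + 3^j) − 21·(7^{j−1} + 3^{j−1}) = (10·7 − 21)7^{j−1} + (10·3 − 21)3^{j−1} = 49·7^{j−1} + 9·3^{j−1} = 7^{j+1} + 3^{j+1}.
So the formula holds for j+1, and by strong induction w(k) = 7^k + 3^k for all k ≥ 0.

w(k) = 7^k + 3^k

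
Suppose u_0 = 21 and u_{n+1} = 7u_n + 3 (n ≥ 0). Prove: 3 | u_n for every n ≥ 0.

Base case: u_0 = 21 = 3·7, so 3 | u_0.
Assume 3 | u_m, so u_m = 3t for some integer t.
Then u_{m+1} = 7u_m + 3 = 7·(3t) + 3 = 3(7t + 1), so 3 | u_{m+1}.
This completes the inductive step, so 3 | u_n for all n ≥ 0.

3 | u_n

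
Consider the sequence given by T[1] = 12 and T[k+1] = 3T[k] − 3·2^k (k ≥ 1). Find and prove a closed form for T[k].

Claim: T[k] = 2·3^k + 3·2^k.

Base case: T[1] = 12, and 2·3^1 + 3·2^1 = 6 + 6 = 12.
Assume T[j] = 2·3^j + 3·2^j for some j ≥ 1.
Then T[j+1] = 3T[j] − 3·2^j = 3·(2·3^j + 3·2^j) − 3·2^j = 2·3^{j+1} + 9·2^j − 3·2^j = 2·3^{j+1} + 6·2^j = 2·3^{j+1} + 3·2^{j+1}.
Hence T[k] = 2·3^k + 3·2^k for every k ≥ 1, by induction.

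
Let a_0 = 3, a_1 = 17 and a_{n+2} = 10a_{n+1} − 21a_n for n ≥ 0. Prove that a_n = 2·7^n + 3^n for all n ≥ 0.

Base cases: a_0 = 3 and 2·7^0 + 3^0 = 3; a_1 = 17 and 2·7^1 + 3^1 = 17.
Assume a_j = 2·7^j + 3^j for all 0 ≤ j ≤ r, where r ≥ 1.
Then a_{r+1} = 10a_r − 21a_{r−1} = 10·(2·7^r + 3^r) − 21·(2·7^{r−1} + 3^{r−1}) = 2·(10·7 − 21)7^{r−1} + (10·3 − 21)3^{r−1} = 98·7^{r−1} + 9·3^{r−1} = 2·7^{r+1} + 3^{r+1}.
By strong induction, a_n = 2·7^n + 3^n for all n ≥ 0.

a_n = 2·7^n + 3^n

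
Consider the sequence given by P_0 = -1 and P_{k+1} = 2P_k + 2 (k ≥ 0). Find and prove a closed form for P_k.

Claim: P_k = 2^k − 2.

Base case: P_0 = -1, and 2^0 − 2 = 1 − 2 = -1.
Assume P_r = 2^r − 2 for some r ≥ 0.
Then P_{r+1} = 2P_r + 2 = 2·(2^r − 2) + 2 = 2^{r+1} − 4 + 2 = 2^{r+1} − 2.
This completes the inductive step, so P_k = 2^k − 2 for all k ≥ 0.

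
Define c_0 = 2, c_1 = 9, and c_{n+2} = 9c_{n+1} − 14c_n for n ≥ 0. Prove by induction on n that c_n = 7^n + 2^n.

Base cases: c_0 = 2 and 7^0 + 2^0 = 2; c_1 = 9 and 7^1 + 2^1 = 9.
Assume c_j = 7^j + 2^j for all 0 ≤ j ≤ k, where k ≥ 1.
Then c_{k+1} = 9c_k − 14c_{k−1} = 9·(7^k + 2^k) − 14·(7^{k−1} + 2^{k−1}) = (9·7 − 14)7^{k−1} + (9·2 − 14)2^{k−1} = 49·7^{k−1} + 4·2^{k−1} = 7^{k+1} + 2^{k+1}.
By strong induction, c_n = 7^n + 2^n for all n ≥ 0.

c_n = 7^n + 2^n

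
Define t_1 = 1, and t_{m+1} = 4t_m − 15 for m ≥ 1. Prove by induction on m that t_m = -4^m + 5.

Base case: t_1 = 1, and -4^1 + 5 = -4 + 5 = 1.
Assume t_k = -4^k + 5 for some k ≥ 1.
Then t_{k+1} = 4t_k − 15 = 4·(-4^k + 5) − 15 = -4^{k+1} + 20 − 15 = -4^{k+1} + 5.
So the formula holds for k+1, and by induction t_m = -4^m + 5 for all m ≥ 1.

t_m = -4^m + 5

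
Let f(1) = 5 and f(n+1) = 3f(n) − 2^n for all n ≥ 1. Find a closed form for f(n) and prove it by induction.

Claim: f(n) = 3^n + 2^n.

Base case: f(1) = 5, and 3^1 + 2^1 = 3 + 2 = 5.
Assume f(m) = 3^m + 2^m for some m ≥ 1.
Then f(m+1) = 3f(m) − 2^m = 3·(3^m + 2^m) − 2^m = 3^{m+1} + 3·2^m − 2^m = 3^{m+1} + 2·2^m = 3^{m+1} + 2^{m+1}.
By induction, f(n) = 3^n + 2^n for all n ≥ 1.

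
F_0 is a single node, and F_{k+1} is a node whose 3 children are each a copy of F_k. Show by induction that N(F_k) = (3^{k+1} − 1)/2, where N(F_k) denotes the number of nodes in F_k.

Base case: N(F_0) = 1, and (3^{0+1} − 1)/2 = 1.
Assume N(F_m) = (3^{m+1} − 1)/2.
Then N(F_{m+1}) = 1 + 3N(F_m) = 1 + 3·(3^{m+1} − 1)/2 = 1 + (3^{m+2} − 3)/2 = (2 + 3^{m+2} − 3)/2 = (3^{m+2} − 1)/2.
This completes the inductive step, so N(F_k) = (3^{k+1} − 1)/2 for all k ≥ 0.

N(F_k) = (3^{k+1} − 1)/2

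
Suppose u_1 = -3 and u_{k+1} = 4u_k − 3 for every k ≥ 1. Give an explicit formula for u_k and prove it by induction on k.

Claim: u_k = -4^k + 1.

Base case: u_1 = -3, and -4^1 + 1 = -4 + 1 = -3.
Assume u_r = -4^r + 1 for some r ≥ 1.
Then u_{r+1} = 4u_r − 3 = 4·(-4^r + 1) − 3 = -4^{r+1} + 4 − 3 = -4^{r+1} + 1.
This completes the inductive step, so u_k = -4^k + 1 for all k ≥ 1.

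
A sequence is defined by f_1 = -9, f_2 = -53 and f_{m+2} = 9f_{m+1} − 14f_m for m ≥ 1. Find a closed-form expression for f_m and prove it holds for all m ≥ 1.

Claim: f_m = -2^m − 7^m.

Base cases: f_1 = -9 and -2^1 − 7^1 = -9; f_2 = -53 and -2^2 − 7^2 = -53.
Assume f_i = -2^i − 7^i for all 1 ≤ i ≤ j, where j ≥ 2.
Then f_{j+1} = 9f_j − 14f_{j−1} = 9·(-2^j − 7^j) − 14·(-2^{j−1} − 7^{j−1}) = -(9·2 − 14)2^{j−1} − (9·7 − 14)7^{j−1} = -4·2^{j−1} − 49·7^{j−1} = -2^{j+1} − 7^{j+1}.
This completes the inductive step, so f_m = -2^m − 7^m for all m ≥ 1.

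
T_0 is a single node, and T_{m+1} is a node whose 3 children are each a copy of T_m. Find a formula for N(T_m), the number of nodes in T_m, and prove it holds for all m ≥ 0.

Claim: N(T_m) = (3^{m+1} − 1)/2.

Base case: N(T_0) = 1, and (3^{0+1} − 1)/2 = 1.
Assume N(T_r) = (3^{r+1} − 1)/2.
Then N(T_{r+1}) = 1 + 3N(T_r) = 1 + 3·(3^{r+1} − 1)/2 = 1 + (3^{r+2} − 3)/2 = (2 + 3^{r+2} − 3)/2 = (3^{r+2} − 1)/2.
Hence N(T_m) = (3^{m+1} − 1)/2 for every m ≥ 0, by induction.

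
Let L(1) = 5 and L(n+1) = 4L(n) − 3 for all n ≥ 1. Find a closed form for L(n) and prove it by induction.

Claim: L(n) = 4^n + 1.

Base case: L(1) = 5, and 4^1 + 1 = 4 + 1 = 5.
Assume L(r) = 4^r + 1 for some r ≥ 1.
Then L(r+1) = 4L(r) − 3 = 4·(4^r + 1) − 3 = 4^{r+1} + 4 − 3 = 4^{r+1} + 1.
So the formula holds for r+1, and by induction L(n) = 4^n + 1 for all n ≥ 1.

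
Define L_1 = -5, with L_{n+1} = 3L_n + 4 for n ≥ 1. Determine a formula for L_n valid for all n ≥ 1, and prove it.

Claim: L_n = -3^n − 2.

Base case: L_1 = -5, and -3^1 − 2 = -3 − 2 = -5.
Assume L_j = -3^j − 2 for some j ≥ 1.
Then L_{j+1} = 3L_j + 4 = 3·(-3^j − 2) + 4 = -3^{j+1} − 6 + 4 = -3^{j+1} − 2.
Hence L_n = -3^n − 2 for every n ≥ 1, by induction.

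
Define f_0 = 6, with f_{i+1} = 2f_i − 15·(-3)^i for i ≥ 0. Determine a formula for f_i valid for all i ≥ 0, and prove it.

Claim: f_i = 3·2^i + 3·(-3)^i.

Base case: f_0 = 6, and 3·2^0 + 3·(-3)^0 = 3 + 3 = 6.
Assume f_k = 3·2^k + 3·(-3)^k for some k ≥ 0.
Then f_{k+1} = 2f_k − 15·(-3)^k = 2·(3·2^k + 3·(-3)^k) − 15·(-3)^k = 3·2^{k+1} + 6·(-3)^k − 15·(-3)^k = 3·2^{k+1} − 9·(-3)^k = 3·2^{k+1} + 3·(-3)^{k+1}.
So the formula holds for k+1, and by induction f_i = 3·2^i + 3·(-3)^i for all i ≥ 0.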